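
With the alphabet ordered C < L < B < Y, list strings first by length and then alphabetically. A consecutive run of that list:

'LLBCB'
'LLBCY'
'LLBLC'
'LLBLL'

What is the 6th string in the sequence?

LLBLY

Stepping forward 2 times from LLBLL: LLBLL → LLBLB, then the target.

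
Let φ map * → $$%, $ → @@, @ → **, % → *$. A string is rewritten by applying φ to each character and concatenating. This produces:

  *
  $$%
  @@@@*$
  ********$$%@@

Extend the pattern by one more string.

Rewriting the 13 symbols of ********$$%@@ one by one yields $$% $$% $$% $$% $$% $$% $$% $$% @@ @@ *$ ** **; concatenated:

$$%$$%$$%$$%$$%$$%$$%$$%@@@@*$****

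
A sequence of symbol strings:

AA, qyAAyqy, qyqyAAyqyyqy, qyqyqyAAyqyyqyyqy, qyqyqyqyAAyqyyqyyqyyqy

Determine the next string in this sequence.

s(k+1) = qy·s(k)·yqy, so each term gains qy as a prefix and yqy as a suffix.
Applying this once more to qyqyqyqyAAyqyyqyyqyyqy:

qyqyqyqyqyAAyqyyqyyqyyqyyqy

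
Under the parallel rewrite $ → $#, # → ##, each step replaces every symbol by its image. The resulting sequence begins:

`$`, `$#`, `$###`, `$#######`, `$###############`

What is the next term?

Applying the rule to each of the 16 symbols of $############### gives the pieces $# ## ## ## ## ## ## ## ## ## ## ## ## ## ## ##, which concatenate to the answer.

$###############################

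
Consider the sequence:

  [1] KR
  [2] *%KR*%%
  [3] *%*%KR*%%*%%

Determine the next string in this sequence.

Every step adds *% to the front and *%% to the end of the previous string.
So the next term is *%·*%*%KR*%%*%%·*%%.

*%*%*%KR*%%*%%*%%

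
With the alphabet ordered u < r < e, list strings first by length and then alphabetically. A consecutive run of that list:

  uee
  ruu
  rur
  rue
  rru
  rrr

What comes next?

rre

Treat rrr as a base-3 numeral over the given alphabet and add one, carrying through any trailing e's.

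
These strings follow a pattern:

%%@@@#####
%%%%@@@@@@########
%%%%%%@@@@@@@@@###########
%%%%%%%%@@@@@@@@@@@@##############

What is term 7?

%%%%%%%%%%%%%%@@@@@@@@@@@@@@@@@@@@@#######################

Term n consists of 2n %'s, followed by 3n @'s, followed by 3n+2 #'s (n = 1, 2, …).
Setting n = 7 gives 14, 21, 23 characters in each block.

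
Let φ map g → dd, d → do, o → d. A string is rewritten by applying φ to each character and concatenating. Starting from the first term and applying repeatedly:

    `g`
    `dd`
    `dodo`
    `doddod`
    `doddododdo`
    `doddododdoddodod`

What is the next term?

φ(doddododdoddodod) expands symbol-by-symbol to do d do do d do d do do d do do d do d do; joining the 16 pieces gives the next term.

doddododdoddododdododdoddo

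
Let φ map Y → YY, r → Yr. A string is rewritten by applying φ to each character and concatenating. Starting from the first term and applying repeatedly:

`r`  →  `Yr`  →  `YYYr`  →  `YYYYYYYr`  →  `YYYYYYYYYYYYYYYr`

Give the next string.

YYYYYYYYYYYYYYYYYYYYYYYYYYYYYYYr

Applying the rule to each of the 16 symbols of YYYYYYYYYYYYYYYr gives the pieces YY YY YY YY YY YY YY YY YY YY YY YY YY YY YY Yr, which concatenate to the answer.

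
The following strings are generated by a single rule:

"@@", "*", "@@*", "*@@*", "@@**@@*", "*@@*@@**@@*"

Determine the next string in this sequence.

Each term (from the third on) is the two preceding terms concatenated in order: term 3 = @@·* = @@*.
So term 7 is @@**@@*·*@@*@@**@@*.

@@**@@**@@*@@**@@*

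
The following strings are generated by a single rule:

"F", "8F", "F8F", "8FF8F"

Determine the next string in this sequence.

From term 3 onward, concatenate the second-to-last term with the last: F·8F = F8F, 8F·F8F = 8FF8F, …
Continuing: F8F · 8FF8F gives term 5.

F8F8FF8F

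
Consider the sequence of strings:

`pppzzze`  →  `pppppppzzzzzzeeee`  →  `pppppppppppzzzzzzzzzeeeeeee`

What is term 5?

pppppppppppppppppppzzzzzzzzzzzzzzzeeeeeeeeeeeee

Term n consists of 4n-1 p's, followed by 3n z's, followed by 3n-2 e's (n = 1, 2, …).
Setting n = 5 gives 19, 15, 13 characters in each block.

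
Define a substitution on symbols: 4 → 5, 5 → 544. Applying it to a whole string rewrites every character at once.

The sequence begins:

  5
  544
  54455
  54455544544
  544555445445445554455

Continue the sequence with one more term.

φ(544555445445445554455) expands symbol-by-symbol to 544 5 5 544 544 544 5 5 544 5 5 544 5 5 544 544 544 5 5 544 544; joining the 21 pieces gives the next term.

5445554454454455544555445554454454455544544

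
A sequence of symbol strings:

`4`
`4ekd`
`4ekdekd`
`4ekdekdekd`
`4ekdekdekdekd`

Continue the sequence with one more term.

Every step adds ekd to the end: s(k+1) = s(k)·ekd.
So the next term is 4ekdekdekdekd·ekd.

4ekdekdekdekdekd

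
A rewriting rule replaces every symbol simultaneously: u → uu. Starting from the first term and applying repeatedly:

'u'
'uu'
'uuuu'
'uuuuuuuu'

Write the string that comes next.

uuuuuuuuuuuuuuuu

Rewriting each symbol of uuuuuuuu: u→uu, u→uu, u→uu, u→uu, u→uu, u→uu, u→uu, u→uu, which concatenates to uu uu uu uu uu uu uu uu.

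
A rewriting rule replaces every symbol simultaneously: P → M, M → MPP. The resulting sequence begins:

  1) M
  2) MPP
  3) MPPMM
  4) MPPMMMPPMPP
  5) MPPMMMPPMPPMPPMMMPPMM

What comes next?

MPPMMMPPMPPMPPMMMPPMMMPPMMMPPMPPMPPMMMPPMPP

Applying the rule to each of the 21 symbols of MPPMMMPPMPPMPPMMMPPMM gives the pieces MPP M M MPP MPP MPP M M MPP M M MPP M M MPP MPP MPP M M MPP MPP, which concatenate to the answer.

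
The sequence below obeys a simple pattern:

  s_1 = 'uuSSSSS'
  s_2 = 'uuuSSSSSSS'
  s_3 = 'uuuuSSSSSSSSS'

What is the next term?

uuuuuSSSSSSSSSSS

Term n consists of n u's, followed by 2n+1 S's, where the shown terms are n = 2, 3, 4.
For the next term, n = 5, so the run lengths are 5, 11.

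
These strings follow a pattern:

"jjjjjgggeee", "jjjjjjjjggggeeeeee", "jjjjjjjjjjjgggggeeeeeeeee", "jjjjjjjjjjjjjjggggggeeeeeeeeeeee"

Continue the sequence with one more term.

jjjjjjjjjjjjjjjjjgggggggeeeeeeeeeeeeeee

Reading off run lengths: j runs 5, 8, 11, 14; g runs 3, 4, 5, 6; e runs 3, 6, 9, 12 — each is linear in n (n = 1, 2, …).
For the next term, n = 5, so the run lengths are 17, 7, 15.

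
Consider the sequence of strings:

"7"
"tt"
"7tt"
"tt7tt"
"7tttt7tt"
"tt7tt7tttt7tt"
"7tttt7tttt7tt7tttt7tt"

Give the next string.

tt7tt7tttt7tt7tttt7tttt7tt7tttt7tt

From term 3 onward, concatenate the second-to-last term with the last: 7·tt = 7tt, tt·7tt = tt7tt, …
Continuing: tt7tt7tttt7tt · 7tttt7tttt7tt7tttt7tt gives term 8.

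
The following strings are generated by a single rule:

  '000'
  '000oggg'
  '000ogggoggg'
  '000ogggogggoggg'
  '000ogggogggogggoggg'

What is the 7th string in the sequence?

000ogggogggogggogggogggoggg

Each term is the previous one with oggg appended.
From 000ogggogggogggoggg, 2 further steps: 000ogggogggogggoggg → 000ogggogggogggogggoggg → (answer).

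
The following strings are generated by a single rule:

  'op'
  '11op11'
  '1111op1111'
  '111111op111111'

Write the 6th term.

Each term wraps the previous one in 11 on the left and 11 on the right.
From 111111op111111, 2 further steps: 111111op111111 → 11111111op11111111 → (answer).

1111111111op1111111111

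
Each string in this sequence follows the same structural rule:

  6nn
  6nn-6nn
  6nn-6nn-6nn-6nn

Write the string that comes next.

Each string is two copies of the previous one joined by '-'.
One more doubling of 6nn-6nn-6nn-6nn gives the answer.

6nn-6nn-6nn-6nn-6nn-6nn-6nn-6nn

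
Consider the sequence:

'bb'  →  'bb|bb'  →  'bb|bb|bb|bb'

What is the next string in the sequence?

bb|bb|bb|bb|bb|bb|bb|bb

Each string is two copies of the previous one joined by '|'.
So the next term is two copies of bb|bb|bb|bb with '|' between the halves.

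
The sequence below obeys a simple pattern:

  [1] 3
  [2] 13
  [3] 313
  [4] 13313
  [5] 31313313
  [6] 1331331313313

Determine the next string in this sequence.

From term 3 onward, concatenate the second-to-last term with the last: 3·13 = 313, 13·313 = 13313, …
So term 7 is 31313313·1331331313313.

313133131331331313313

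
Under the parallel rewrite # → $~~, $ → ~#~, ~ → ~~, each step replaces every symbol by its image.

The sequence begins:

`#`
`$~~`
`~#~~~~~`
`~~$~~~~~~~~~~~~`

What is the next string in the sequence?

φ(~~$~~~~~~~~~~~~) expands symbol-by-symbol to ~~ ~~ ~#~ ~~ ~~ ~~ ~~ ~~ ~~ ~~ ~~ ~~ ~~ ~~ ~~; joining the 15 pieces gives the next term.

~~~~~#~~~~~~~~~~~~~~~~~~~~~~~~~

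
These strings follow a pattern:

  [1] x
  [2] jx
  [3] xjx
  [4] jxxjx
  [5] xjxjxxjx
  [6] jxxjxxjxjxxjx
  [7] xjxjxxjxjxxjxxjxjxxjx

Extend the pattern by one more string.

This is a Fibonacci-style word recurrence s(k) = s(k−2)·s(k−1): e.g. x·jx = xjx.
The next term joins jxxjxxjxjxxjx and xjxjxxjxjxxjxxjxjxxjx.

jxxjxxjxjxxjxxjxjxxjxjxxjxxjxjxxjx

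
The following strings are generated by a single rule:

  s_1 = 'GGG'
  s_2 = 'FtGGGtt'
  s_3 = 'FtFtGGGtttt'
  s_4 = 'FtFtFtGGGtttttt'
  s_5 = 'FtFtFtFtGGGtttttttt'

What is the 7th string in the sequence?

FtFtFtFtFtFtGGGtttttttttttt

s(k+1) = Ft·s(k)·tt, so each term gains Ft as a prefix and tt as a suffix.
From FtFtFtFtGGGtttttttt, 2 further steps: FtFtFtFtGGGtttttttt → FtFtFtFtFtGGGtttttttttt → (answer).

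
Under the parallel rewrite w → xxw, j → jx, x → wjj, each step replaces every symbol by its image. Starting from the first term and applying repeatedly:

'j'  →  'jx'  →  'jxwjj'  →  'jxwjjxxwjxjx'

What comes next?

Rewriting each symbol of jxwjjxxwjxjx: j→jx, x→wjj, w→xxw, j→jx, j→jx, x→wjj, x→wjj, w→xxw, j→jx, x→wjj, j→jx, x→wjj, which concatenates to jx wjj xxw jx jx wjj wjj xxw jx wjj jx wjj.

jxwjjxxwjxjxwjjwjjxxwjxwjjjxwjj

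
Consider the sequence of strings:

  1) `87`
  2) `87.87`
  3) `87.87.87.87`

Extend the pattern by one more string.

87.87.87.87.87.87.87.87

s(k+1) = s(k)·.·s(k) — each term doubles the last with '.' between the halves.
So the next term is two copies of 87.87.87.87 with '.' between the halves.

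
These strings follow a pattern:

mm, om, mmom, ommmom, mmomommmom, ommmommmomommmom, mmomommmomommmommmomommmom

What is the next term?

ommmommmomommmommmomommmomommmommmomommmom

From term 3 onward, concatenate the second-to-last term with the last: mm·om = mmom, om·mmom = ommmom, …
The next term joins ommmommmomommmom and mmomommmomommmommmomommmom.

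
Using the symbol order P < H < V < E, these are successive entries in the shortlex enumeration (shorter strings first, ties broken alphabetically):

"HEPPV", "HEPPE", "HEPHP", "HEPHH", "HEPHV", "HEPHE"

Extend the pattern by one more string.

HEPVP

Find the rightmost character of HEPHE below E, bump it to the next letter, and reset everything to its right to P.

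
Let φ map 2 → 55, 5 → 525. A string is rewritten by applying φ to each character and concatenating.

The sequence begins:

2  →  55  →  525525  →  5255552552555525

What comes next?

52555525525525525555255255552552552552555525

φ(5255552552555525) expands symbol-by-symbol to 525 55 525 525 525 525 55 525 525 55 525 525 525 525 55 525; joining the 16 pieces gives the next term.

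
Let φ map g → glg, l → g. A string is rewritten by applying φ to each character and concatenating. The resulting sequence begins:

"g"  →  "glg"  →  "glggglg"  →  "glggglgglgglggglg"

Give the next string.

Applying the rule to each of the 17 symbols of glggglgglgglggglg gives the pieces glg g glg glg glg g glg glg g glg glg g glg glg glg g glg, which concatenate to the answer.

glggglgglgglggglgglggglgglggglgglgglggglg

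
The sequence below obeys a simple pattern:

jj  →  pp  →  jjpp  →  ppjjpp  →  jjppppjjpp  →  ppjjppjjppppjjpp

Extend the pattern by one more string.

Each term (from the third on) is the two preceding terms concatenated in order: term 3 = jj·pp = jjpp.
So term 7 is jjppppjjpp·ppjjppjjppppjjpp.

jjppppjjppppjjppjjppppjjpp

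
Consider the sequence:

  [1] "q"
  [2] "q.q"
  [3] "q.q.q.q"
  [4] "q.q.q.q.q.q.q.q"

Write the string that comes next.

q.q.q.q.q.q.q.q.q.q.q.q.q.q.q.q

Each string is two copies of the previous one joined by '.'.
One more doubling of q.q.q.q.q.q.q.q gives the answer.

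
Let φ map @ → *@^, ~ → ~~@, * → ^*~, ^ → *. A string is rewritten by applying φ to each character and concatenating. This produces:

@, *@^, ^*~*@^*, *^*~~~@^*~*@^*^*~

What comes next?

^*~*^*~~~@~~@~~@*@^*^*~~~@^*~*@^*^*~*^*~~~@

Replace each of the 17 characters of *^*~~~@^*~*@^*^*~ in place — ^*~ * ^*~ ~~@ ~~@ ~~@ *@^ * ^*~ ~~@ ^*~ *@^ * ^*~ * ^*~ ~~@ — and concatenate.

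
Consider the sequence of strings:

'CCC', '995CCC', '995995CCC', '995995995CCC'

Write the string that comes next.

995995995995CCC

Every step adds 995 at the front: s(k+1) = 995·s(k).
So the next term is 995·995995995CCC.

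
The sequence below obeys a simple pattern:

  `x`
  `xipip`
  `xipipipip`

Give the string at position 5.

xipipipipipipipip

The strings grow by a fixed suffix ipip each time.
From xipipipip, 2 further steps: xipipipip → xipipipipipip → (answer).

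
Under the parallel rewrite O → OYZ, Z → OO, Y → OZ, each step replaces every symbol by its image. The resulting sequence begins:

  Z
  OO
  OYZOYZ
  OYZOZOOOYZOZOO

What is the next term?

OYZOZOOOYZOOOYZOYZOYZOZOOOYZOOOYZOYZ

φ(OYZOZOOOYZOZOO) expands symbol-by-symbol to OYZ OZ OO OYZ OO OYZ OYZ OYZ OZ OO OYZ OO OYZ OYZ; joining the 14 pieces gives the next term.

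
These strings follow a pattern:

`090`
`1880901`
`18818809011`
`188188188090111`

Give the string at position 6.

18818818818818809011111

s(k+1) = 188·s(k)·1, so each term gains 188 as a prefix and 1 as a suffix.
From 188188188090111, 2 further steps: 188188188090111 → 1881881881880901111 → (answer).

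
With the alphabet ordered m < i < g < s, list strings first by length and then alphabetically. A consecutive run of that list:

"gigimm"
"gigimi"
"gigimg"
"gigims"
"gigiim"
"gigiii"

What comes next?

Treat gigiii as a base-4 numeral over the given alphabet and add one, carrying through any trailing s's.

gigiig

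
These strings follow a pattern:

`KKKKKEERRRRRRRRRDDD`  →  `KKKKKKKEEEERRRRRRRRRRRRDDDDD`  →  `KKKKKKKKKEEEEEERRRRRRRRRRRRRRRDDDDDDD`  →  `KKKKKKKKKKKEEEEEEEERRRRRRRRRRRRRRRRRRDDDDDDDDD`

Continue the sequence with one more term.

Each string has the form K^{2n+1} E^{2n-2} R^{3n+3} D^{2n-1}, where the shown terms are n = 2, 3, 4, 5.
For the next term, n = 6, so the run lengths are 13, 10, 21, 11.

KKKKKKKKKKKKKEEEEEEEEEERRRRRRRRRRRRRRRRRRRRRDDDDDDDDDDD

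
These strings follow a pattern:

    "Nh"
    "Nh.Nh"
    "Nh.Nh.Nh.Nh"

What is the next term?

Nh.Nh.Nh.Nh.Nh.Nh.Nh.Nh

Every step duplicates the string with '.' between the halves.
So the next term is two copies of Nh.Nh.Nh.Nh with '.' between the halves.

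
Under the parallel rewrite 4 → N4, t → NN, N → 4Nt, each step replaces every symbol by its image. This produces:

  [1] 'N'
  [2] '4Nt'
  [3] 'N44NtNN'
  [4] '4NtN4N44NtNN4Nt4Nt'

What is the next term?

Rewriting the 18 symbols of 4NtN4N44NtNN4Nt4Nt one by one yields N4 4Nt NN 4Nt N4 4Nt N4 N4 4Nt NN 4Nt 4Nt N4 4Nt NN N4 4Nt NN; concatenated:

N44NtNN4NtN44NtN4N44NtNN4Nt4NtN44NtNNN44NtNN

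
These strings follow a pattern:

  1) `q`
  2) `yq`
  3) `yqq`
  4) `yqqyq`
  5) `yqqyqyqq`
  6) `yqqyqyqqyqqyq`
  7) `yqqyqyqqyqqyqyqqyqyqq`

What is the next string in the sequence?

Each term (from the third on) is the previous term followed by the one before it: term 3 = yq·q = yqq.
So term 8 is yqqyqyqqyqqyqyqqyqyqq·yqqyqyqqyqqyq.

yqqyqyqqyqqyqyqqyqyqqyqqyqyqqyqqyq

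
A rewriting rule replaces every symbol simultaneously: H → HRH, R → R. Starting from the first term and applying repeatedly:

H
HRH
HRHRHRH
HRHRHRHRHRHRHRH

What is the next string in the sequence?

HRHRHRHRHRHRHRHRHRHRHRHRHRHRHRH

φ(HRHRHRHRHRHRHRH) expands symbol-by-symbol to HRH R HRH R HRH R HRH R HRH R HRH R HRH R HRH; joining the 15 pieces gives the next term.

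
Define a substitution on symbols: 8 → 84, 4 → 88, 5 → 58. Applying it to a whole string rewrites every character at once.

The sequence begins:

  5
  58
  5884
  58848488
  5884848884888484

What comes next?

58848488848884848488848484888488

Applying the rule to each of the 16 symbols of 5884848884888484 gives the pieces 58 84 84 88 84 88 84 84 84 88 84 84 84 88 84 88, which concatenate to the answer.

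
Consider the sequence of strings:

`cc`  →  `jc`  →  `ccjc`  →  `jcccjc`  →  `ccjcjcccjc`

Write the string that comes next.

Each term (from the third on) is the two preceding terms concatenated in order: term 3 = cc·jc = ccjc.
So term 6 is jcccjc·ccjcjcccjc.

jcccjcccjcjcccjc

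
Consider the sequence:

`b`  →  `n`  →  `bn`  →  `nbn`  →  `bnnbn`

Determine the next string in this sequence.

This is a Fibonacci-style word recurrence s(k) = s(k−2)·s(k−1): e.g. b·n = bn.
So term 6 is nbn·bnnbn.

nbnbnnbn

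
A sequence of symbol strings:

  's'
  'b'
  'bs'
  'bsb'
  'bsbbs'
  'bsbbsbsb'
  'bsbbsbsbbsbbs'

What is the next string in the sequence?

This is a Fibonacci-style word recurrence s(k) = s(k−1)·s(k−2): e.g. b·s = bs.
The next term joins bsbbsbsbbsbbs and bsbbsbsb.

bsbbsbsbbsbbsbsbbsbsb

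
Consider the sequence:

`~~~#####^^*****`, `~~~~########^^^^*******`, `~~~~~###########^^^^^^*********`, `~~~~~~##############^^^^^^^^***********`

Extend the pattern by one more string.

~~~~~~~#################^^^^^^^^^^*************

Each string has the form ~^{n+2} #^{3n+2} ^^{2n} *^{2n+3} (n = 1, 2, …).
At n = 5 the blocks have lengths 7, 17, 10, 13.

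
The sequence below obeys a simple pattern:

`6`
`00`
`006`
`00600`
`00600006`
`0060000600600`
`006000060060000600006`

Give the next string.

0060000600600006000060060000600600

Each term (from the third on) is the previous term followed by the one before it: term 3 = 00·6 = 006.
Continuing: 006000060060000600006 · 0060000600600 gives term 8.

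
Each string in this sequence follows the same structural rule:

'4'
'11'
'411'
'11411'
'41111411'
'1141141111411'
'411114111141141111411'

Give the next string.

This is a Fibonacci-style word recurrence s(k) = s(k−2)·s(k−1): e.g. 4·11 = 411.
Continuing: 1141141111411 · 411114111141141111411 gives term 8.

1141141111411411114111141141111411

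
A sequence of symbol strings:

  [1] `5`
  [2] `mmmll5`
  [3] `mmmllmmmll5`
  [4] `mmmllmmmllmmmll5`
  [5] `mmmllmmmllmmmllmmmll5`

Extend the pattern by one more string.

mmmllmmmllmmmllmmmllmmmll5

The strings grow by a fixed prefix mmmll each time.
One more step from mmmllmmmllmmmllmmmll5 gives the answer.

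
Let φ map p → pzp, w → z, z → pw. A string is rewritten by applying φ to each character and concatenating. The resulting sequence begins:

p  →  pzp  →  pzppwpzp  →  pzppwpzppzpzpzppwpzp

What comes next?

Rewriting the 20 symbols of pzppwpzppzpzpzppwpzp one by one yields pzp pw pzp pzp z pzp pw pzp pzp pw pzp pw pzp pw pzp pzp z pzp pw pzp; concatenated:

pzppwpzppzpzpzppwpzppzppwpzppwpzppwpzppzpzpzppwpzp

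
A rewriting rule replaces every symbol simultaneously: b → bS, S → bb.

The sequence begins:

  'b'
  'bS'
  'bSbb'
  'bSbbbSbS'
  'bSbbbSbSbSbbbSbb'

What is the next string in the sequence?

Rewriting the 16 symbols of bSbbbSbSbSbbbSbb one by one yields bS bb bS bS bS bb bS bb bS bb bS bS bS bb bS bS; concatenated:

bSbbbSbSbSbbbSbbbSbbbSbSbSbbbSbS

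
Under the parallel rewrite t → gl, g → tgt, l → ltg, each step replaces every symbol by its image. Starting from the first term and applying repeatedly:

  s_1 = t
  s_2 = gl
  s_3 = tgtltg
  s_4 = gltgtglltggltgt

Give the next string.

tgtltggltgtgltgtltgltggltgttgtltggltgtgl

φ(gltgtglltggltgt) expands symbol-by-symbol to tgt ltg gl tgt gl tgt ltg ltg gl tgt tgt ltg gl tgt gl; joining the 15 pieces gives the next term.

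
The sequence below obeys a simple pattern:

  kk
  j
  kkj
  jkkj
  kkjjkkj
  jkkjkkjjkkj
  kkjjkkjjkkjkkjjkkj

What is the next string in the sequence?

This is a Fibonacci-style word recurrence s(k) = s(k−2)·s(k−1): e.g. kk·j = kkj.
So term 8 is jkkjkkjjkkj·kkjjkkjjkkjkkjjkkj.

jkkjkkjjkkjkkjjkkjjkkjkkjjkkj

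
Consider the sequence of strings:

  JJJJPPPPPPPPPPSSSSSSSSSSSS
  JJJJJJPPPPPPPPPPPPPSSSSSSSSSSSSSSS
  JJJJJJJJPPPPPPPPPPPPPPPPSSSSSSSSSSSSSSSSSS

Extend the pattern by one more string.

JJJJJJJJJJPPPPPPPPPPPPPPPPPPPSSSSSSSSSSSSSSSSSSSSS

Term n consists of 2n-2 J's, followed by 3n+1 P's, followed by 3n+3 S's, where the shown terms are n = 3, 4, 5.
For the next term, n = 6, so the run lengths are 10, 19, 21.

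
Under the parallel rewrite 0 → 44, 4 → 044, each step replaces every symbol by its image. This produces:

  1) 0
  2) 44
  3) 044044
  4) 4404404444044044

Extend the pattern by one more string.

04404444044044440440440440444404404444044044

φ(4404404444044044) expands symbol-by-symbol to 044 044 44 044 044 44 044 044 044 044 44 044 044 44 044 044; joining the 16 pieces gives the next term.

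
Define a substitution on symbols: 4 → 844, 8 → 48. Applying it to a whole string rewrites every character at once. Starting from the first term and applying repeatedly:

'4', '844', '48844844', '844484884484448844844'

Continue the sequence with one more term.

Applying the rule to each of the 21 symbols of 844484884484448844844 gives the pieces 48 844 844 844 48 844 48 48 844 844 48 844 844 844 48 48 844 844 48 844 844, which concatenate to the answer.

4884484484448844484884484448844844844484884484448844844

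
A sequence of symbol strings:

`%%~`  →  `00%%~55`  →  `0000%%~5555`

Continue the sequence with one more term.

Each term wraps the previous one in 00 on the left and 55 on the right.
One more step from 0000%%~5555 gives the answer.

000000%%~555555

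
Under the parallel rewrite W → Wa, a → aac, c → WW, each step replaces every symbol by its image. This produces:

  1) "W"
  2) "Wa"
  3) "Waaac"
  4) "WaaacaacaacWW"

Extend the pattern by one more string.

Applying the rule to each of the 13 symbols of WaaacaacaacWW gives the pieces Wa aac aac aac WW aac aac WW aac aac WW Wa Wa, which concatenate to the answer.

WaaacaacaacWWaacaacWWaacaacWWWaWa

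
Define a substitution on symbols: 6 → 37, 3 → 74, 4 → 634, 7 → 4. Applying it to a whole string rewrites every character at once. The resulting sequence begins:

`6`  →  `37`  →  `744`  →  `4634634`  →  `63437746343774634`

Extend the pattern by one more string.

Replace each of the 17 characters of 63437746343774634 in place — 37 74 634 74 4 4 634 37 74 634 74 4 4 634 37 74 634 — and concatenate.

37746347444634377463474446343774634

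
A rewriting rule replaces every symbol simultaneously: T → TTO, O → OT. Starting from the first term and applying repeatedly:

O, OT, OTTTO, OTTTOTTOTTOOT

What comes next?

Replace each of the 13 characters of OTTTOTTOTTOOT in place — OT TTO TTO TTO OT TTO TTO OT TTO TTO OT OT TTO — and concatenate.

OTTTOTTOTTOOTTTOTTOOTTTOTTOOTOTTTO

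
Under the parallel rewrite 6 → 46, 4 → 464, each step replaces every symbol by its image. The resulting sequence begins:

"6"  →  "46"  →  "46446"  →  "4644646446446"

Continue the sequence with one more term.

Rewriting the 13 symbols of 4644646446446 one by one yields 464 46 464 464 46 464 46 464 464 46 464 464 46; concatenated:

4644646446446464464644644646446446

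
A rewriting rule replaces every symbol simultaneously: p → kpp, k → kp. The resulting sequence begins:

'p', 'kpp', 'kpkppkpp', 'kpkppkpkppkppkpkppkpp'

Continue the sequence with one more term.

kpkppkpkppkppkpkppkpkppkppkpkppkppkpkppkpkppkppkpkppkpp

φ(kpkppkpkppkppkpkppkpp) expands symbol-by-symbol to kp kpp kp kpp kpp kp kpp kp kpp kpp kp kpp kpp kp kpp kp kpp kpp kp kpp kpp; joining the 21 pieces gives the next term.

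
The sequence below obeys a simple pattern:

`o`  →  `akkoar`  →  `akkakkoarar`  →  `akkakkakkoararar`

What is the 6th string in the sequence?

Each term wraps the previous one in akk on the left and ar on the right.
From akkakkakkoararar, 2 further steps: akkakkakkoararar → akkakkakkakkoarararar → (answer).

akkakkakkakkakkoararararar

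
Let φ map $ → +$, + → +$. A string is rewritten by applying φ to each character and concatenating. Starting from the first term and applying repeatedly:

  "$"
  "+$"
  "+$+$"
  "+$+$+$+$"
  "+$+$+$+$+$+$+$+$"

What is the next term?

Replace each of the 16 characters of +$+$+$+$+$+$+$+$ in place — +$ +$ +$ +$ +$ +$ +$ +$ +$ +$ +$ +$ +$ +$ +$ +$ — and concatenate.

+$+$+$+$+$+$+$+$+$+$+$+$+$+$+$+$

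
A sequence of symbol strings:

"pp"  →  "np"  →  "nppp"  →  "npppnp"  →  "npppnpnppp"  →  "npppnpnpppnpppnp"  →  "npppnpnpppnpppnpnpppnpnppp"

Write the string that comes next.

npppnpnpppnpppnpnpppnpnpppnpppnpnpppnpppnp

From term 3 onward, concatenate the last term with the second-to-last: np·pp = nppp, nppp·np = npppnp, …
So term 8 is npppnpnpppnpppnpnpppnpnppp·npppnpnpppnpppnp.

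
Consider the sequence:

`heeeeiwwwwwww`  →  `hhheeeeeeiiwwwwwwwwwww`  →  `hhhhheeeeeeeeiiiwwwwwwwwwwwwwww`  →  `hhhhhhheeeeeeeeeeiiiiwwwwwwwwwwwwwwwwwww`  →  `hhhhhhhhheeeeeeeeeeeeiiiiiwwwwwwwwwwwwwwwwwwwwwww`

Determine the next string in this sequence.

hhhhhhhhhhheeeeeeeeeeeeeeiiiiiiwwwwwwwwwwwwwwwwwwwwwwwwwww

Term n consists of 2n-1 h's, followed by 2n+2 e's, followed by n i's, followed by 4n+3 w's (n = 1, 2, …).
For the next term, n = 6, so the run lengths are 11, 14, 6, 27.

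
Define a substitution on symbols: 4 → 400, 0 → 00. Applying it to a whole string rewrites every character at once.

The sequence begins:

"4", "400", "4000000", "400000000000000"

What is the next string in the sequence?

Rewriting the 15 symbols of 400000000000000 one by one yields 400 00 00 00 00 00 00 00 00 00 00 00 00 00 00; concatenated:

4000000000000000000000000000000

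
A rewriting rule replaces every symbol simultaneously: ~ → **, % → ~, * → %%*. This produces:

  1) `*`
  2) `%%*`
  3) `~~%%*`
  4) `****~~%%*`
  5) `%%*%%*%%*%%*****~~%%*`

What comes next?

~~%%*~~%%*~~%%*~~%%*%%*%%*%%*%%*****~~%%*

Replace each of the 21 characters of %%*%%*%%*%%*****~~%%* in place — ~ ~ %%* ~ ~ %%* ~ ~ %%* ~ ~ %%* %%* %%* %%* %%* ** ** ~ ~ %%* — and concatenate.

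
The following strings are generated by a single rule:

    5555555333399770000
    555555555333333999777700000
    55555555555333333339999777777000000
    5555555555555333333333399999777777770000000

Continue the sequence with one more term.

Each string has the form 5^{2n+3} 3^{2n} 9^{n} 7^{2n-2} 0^{n+2}, where the shown terms are n = 2, 3, 4, 5.
Setting n = 6 gives 15, 12, 6, 10, 8 characters in each block.

555555555555555333333333333999999777777777700000000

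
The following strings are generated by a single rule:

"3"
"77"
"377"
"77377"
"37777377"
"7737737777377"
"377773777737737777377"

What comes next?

7737737777377377773777737737777377

Each term (from the third on) is the two preceding terms concatenated in order: term 3 = 3·77 = 377.
So term 8 is 7737737777377·377773777737737777377.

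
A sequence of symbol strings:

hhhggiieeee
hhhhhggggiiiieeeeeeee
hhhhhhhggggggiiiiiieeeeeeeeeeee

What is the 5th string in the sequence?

Reading off run lengths: h runs 3, 5, 7; g runs 2, 4, 6; i runs 2, 4, 6; e runs 4, 8, 12 — each is linear in n (n = 1, 2, …).
At n = 5 the blocks have lengths 11, 10, 10, 20.

hhhhhhhhhhhggggggggggiiiiiiiiiieeeeeeeeeeeeeeeeeeee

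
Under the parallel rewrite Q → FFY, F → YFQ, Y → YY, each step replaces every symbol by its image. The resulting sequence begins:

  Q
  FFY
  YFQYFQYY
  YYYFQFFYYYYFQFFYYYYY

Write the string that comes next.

YYYYYYYFQFFYYFQYFQYYYYYYYYYFQFFYYFQYFQYYYYYYYYYY

Replace each of the 20 characters of YYYFQFFYYYYFQFFYYYYY in place — YY YY YY YFQ FFY YFQ YFQ YY YY YY YY YFQ FFY YFQ YFQ YY YY YY YY YY — and concatenate.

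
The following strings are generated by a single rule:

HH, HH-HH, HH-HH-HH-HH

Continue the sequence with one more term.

Every step duplicates the string with '-' between the halves.
Doubling HH-HH-HH-HH with '-' between the halves:

HH-HH-HH-HH-HH-HH-HH-HH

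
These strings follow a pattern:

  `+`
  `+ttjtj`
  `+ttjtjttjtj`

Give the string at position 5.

Every step adds ttjtj to the end: s(k+1) = s(k)·ttjtj.
From +ttjtjttjtj, 2 further steps: +ttjtjttjtj → +ttjtjttjtjttjtj → (answer).

+ttjtjttjtjttjtjttjtj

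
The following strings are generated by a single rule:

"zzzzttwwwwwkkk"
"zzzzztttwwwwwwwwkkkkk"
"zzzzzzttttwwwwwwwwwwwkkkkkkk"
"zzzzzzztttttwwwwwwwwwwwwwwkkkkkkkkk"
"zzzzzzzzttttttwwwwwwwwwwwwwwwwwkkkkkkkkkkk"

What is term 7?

The n-th term is n+2 z's then n t's then 3n-1 w's then 2n-1 k's, where the shown terms are n = 2, 3, 4, 5, 6.
For term 7, n = 8, so the run lengths are 10, 8, 23, 15.

zzzzzzzzzzttttttttwwwwwwwwwwwwwwwwwwwwwwwkkkkkkkkkkkkkkk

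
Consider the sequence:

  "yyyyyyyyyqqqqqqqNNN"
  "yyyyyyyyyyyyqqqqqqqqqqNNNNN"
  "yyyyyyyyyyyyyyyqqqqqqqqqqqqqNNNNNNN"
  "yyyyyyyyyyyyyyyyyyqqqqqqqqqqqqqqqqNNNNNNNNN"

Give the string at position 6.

yyyyyyyyyyyyyyyyyyyyyyyyqqqqqqqqqqqqqqqqqqqqqqNNNNNNNNNNNNN

Reading off run lengths: y runs 9, 12, 15, 18; q runs 7, 10, 13, 16; N runs 3, 5, 7, 9 — each is linear in n, where the shown terms are n = 2, 3, 4, 5.
For term 6, n = 7, so the run lengths are 24, 22, 13.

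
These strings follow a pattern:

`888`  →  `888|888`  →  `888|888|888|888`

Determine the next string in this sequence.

888|888|888|888|888|888|888|888

s(k+1) = s(k)·|·s(k) — each term doubles the last with '|' between the halves.
So the next term is two copies of 888|888|888|888 with '|' between the halves.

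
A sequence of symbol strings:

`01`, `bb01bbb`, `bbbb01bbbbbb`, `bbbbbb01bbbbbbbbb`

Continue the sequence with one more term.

s(k+1) = bb·s(k)·bbb, so each term gains bb as a prefix and bbb as a suffix.
So the next term is bb·bbbbbb01bbbbbbbbb·bbb.

bbbbbbbb01bbbbbbbbbbbb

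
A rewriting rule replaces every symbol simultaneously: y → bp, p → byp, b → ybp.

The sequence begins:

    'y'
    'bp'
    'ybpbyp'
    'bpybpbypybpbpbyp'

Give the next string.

φ(bpybpbypybpbpbyp) expands symbol-by-symbol to ybp byp bp ybp byp ybp bp byp bp ybp byp ybp byp ybp bp byp; joining the 16 pieces gives the next term.

ybpbypbpybpbypybpbpbypbpybpbypybpbypybpbpbyp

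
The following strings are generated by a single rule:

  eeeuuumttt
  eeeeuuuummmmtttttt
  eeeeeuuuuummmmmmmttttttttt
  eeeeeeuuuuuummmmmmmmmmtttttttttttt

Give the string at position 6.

Reading off run lengths: e runs 3, 4, 5, 6; u runs 3, 4, 5, 6; m runs 1, 4, 7, 10; t runs 3, 6, 9, 12 — each is linear in n (n = 1, 2, …).
Setting n = 6 gives 8, 8, 16, 18 characters in each block.

eeeeeeeeuuuuuuuummmmmmmmmmmmmmmmtttttttttttttttttt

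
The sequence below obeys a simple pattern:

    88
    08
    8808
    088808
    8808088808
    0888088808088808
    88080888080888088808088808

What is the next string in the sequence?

088808880808880888080888080888088808088808

This is a Fibonacci-style word recurrence s(k) = s(k−2)·s(k−1): e.g. 88·08 = 8808.
Continuing: 0888088808088808 · 88080888080888088808088808 gives term 8.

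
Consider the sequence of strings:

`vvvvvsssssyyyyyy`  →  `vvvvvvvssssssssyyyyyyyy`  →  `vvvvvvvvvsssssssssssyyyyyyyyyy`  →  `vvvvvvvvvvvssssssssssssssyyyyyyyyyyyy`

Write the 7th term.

vvvvvvvvvvvvvvvvvsssssssssssssssssssssssyyyyyyyyyyyyyyyyyy

Reading off run lengths: v runs 5, 7, 9, 11; s runs 5, 8, 11, 14; y runs 6, 8, 10, 12 — each is linear in n, where the shown terms are n = 2, 3, 4, 5.
For term 7, n = 8, so the run lengths are 17, 23, 18.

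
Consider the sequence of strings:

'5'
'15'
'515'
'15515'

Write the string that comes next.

51515515

From term 3 onward, concatenate the second-to-last term with the last: 5·15 = 515, 15·515 = 15515, …
So term 5 is 515·15515.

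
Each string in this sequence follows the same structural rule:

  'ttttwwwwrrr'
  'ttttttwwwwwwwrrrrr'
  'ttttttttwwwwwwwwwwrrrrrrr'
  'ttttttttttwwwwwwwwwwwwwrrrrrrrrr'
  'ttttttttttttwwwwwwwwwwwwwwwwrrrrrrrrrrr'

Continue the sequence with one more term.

ttttttttttttttwwwwwwwwwwwwwwwwwwwrrrrrrrrrrrrr

Term n consists of 2n+2 t's, followed by 3n+1 w's, followed by 2n+1 r's (n = 1, 2, …).
At n = 6 the blocks have lengths 14, 19, 13.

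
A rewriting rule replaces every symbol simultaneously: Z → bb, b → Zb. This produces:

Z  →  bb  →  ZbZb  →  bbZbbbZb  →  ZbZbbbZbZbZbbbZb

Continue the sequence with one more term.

Rewriting the 16 symbols of ZbZbbbZbZbZbbbZb one by one yields bb Zb bb Zb Zb Zb bb Zb bb Zb bb Zb Zb Zb bb Zb; concatenated:

bbZbbbZbZbZbbbZbbbZbbbZbZbZbbbZb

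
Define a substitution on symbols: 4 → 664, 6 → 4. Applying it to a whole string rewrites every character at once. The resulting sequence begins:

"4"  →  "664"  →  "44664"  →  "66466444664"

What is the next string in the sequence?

446644466466466444664

Apply φ to 66466444664 symbol by symbol: 6→4, 6→4, 4→664, 6→4, 6→4, 4→664, 4→664, 4→664, 6→4, 6→4, 4→664; joined: 4 4 664 4 4 664 664 664 4 4 664.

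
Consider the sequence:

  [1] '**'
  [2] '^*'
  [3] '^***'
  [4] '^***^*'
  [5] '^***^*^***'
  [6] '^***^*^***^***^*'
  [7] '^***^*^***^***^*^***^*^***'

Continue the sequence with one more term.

This is a Fibonacci-style word recurrence s(k) = s(k−1)·s(k−2): e.g. ^*·** = ^***.
The next term joins ^***^*^***^***^*^***^*^*** and ^***^*^***^***^*.

^***^*^***^***^*^***^*^***^***^*^***^***^*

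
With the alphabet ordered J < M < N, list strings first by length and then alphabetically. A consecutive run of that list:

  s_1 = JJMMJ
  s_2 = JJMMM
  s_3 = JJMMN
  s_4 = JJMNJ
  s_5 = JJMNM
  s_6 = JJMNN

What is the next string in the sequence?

Treat JJMNN as a base-3 numeral over the given alphabet and add one, carrying through any trailing N's.

JJNJJ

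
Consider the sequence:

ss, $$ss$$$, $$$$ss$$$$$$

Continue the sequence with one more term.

s(k+1) = $$·s(k)·$$$, so each term gains $$ as a prefix and $$$ as a suffix.
So the next term is $$·$$$$ss$$$$$$·$$$.

$$$$$$ss$$$$$$$$$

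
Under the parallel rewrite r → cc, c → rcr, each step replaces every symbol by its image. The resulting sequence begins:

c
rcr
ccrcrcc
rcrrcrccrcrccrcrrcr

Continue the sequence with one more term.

ccrcrccccrcrccrcrrcrccrcrccrcrrcrccrcrccccrcrcc

Replace each of the 19 characters of rcrrcrccrcrccrcrrcr in place — cc rcr cc cc rcr cc rcr rcr cc rcr cc rcr rcr cc rcr cc cc rcr cc — and concatenate.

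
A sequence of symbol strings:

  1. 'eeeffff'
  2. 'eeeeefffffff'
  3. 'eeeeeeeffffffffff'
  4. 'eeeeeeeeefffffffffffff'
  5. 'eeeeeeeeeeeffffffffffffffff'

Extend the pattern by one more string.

Reading off run lengths: e runs 3, 5, 7, 9, 11; f runs 4, 7, 10, 13, 16 — each is linear in n (n = 1, 2, …).
For the next term, n = 6, so the run lengths are 13, 19.

eeeeeeeeeeeeefffffffffffffffffff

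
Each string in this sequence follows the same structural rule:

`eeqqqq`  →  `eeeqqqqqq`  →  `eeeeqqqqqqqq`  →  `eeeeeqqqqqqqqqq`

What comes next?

eeeeeeqqqqqqqqqqqq

Reading off run lengths: e runs 2, 3, 4, 5; q runs 4, 6, 8, 10 — each is linear in n, where the shown terms are n = 2, 3, 4, 5.
At n = 6 the blocks have lengths 6, 12.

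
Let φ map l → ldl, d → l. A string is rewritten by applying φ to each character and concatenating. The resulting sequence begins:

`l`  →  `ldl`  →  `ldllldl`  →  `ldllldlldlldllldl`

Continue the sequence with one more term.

φ(ldllldlldlldllldl) expands symbol-by-symbol to ldl l ldl ldl ldl l ldl ldl l ldl ldl l ldl ldl ldl l ldl; joining the 17 pieces gives the next term.

ldllldlldlldllldlldllldlldllldlldlldllldl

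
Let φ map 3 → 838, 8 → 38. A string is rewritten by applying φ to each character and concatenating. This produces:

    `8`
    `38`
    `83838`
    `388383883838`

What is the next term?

Expanding 388383883838: 3→838, 8→38, 8→38, 3→838, 8→38, 3→838, 8→38, 8→38, 3→838, 8→38, 3→838, 8→38. Concatenated: 838 38 38 838 38 838 38 38 838 38 838 38.

83838388383883838388383883838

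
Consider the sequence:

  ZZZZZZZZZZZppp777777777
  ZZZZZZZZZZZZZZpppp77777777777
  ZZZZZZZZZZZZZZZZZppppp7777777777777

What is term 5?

ZZZZZZZZZZZZZZZZZZZZZZZppppppp77777777777777777

The n-th term is 3n+2 Z's then n p's then 2n+3 7's, where the shown terms are n = 3, 4, 5.
For term 5, n = 7, so the run lengths are 23, 7, 17.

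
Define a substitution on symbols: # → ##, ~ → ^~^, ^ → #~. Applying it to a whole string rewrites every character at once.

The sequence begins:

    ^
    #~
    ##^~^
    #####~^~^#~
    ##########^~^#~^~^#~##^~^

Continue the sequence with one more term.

#####################~^~^#~##^~^#~^~^#~##^~^#####~^~^#~

Replace each of the 25 characters of ##########^~^#~^~^#~##^~^ in place — ## ## ## ## ## ## ## ## ## ## #~ ^~^ #~ ## ^~^ #~ ^~^ #~ ## ^~^ ## ## #~ ^~^ #~ — and concatenate.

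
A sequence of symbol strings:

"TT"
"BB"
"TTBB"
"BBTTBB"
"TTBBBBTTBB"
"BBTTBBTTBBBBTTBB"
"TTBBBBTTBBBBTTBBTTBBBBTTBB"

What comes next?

BBTTBBTTBBBBTTBBTTBBBBTTBBBBTTBBTTBBBBTTBB

This is a Fibonacci-style word recurrence s(k) = s(k−2)·s(k−1): e.g. TT·BB = TTBB.
The next term joins BBTTBBTTBBBBTTBB and TTBBBBTTBBBBTTBBTTBBBBTTBB.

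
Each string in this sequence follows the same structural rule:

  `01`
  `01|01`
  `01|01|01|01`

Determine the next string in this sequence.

01|01|01|01|01|01|01|01

s(k+1) = s(k)·|·s(k) — each term doubles the last with '|' between the halves.
So the next term is two copies of 01|01|01|01 with '|' between the halves.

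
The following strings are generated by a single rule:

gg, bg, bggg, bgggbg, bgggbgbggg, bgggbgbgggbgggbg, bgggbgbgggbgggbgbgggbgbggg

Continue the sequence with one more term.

From term 3 onward, concatenate the last term with the second-to-last: bg·gg = bggg, bggg·bg = bgggbg, …
Continuing: bgggbgbgggbgggbgbgggbgbggg · bgggbgbgggbgggbg gives term 8.

bgggbgbgggbgggbgbgggbgbgggbgggbgbgggbgggbg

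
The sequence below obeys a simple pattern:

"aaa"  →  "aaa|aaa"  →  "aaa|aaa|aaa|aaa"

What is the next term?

aaa|aaa|aaa|aaa|aaa|aaa|aaa|aaa

Every step duplicates the string with '|' between the halves.
So the next term is two copies of aaa|aaa|aaa|aaa with '|' between the halves.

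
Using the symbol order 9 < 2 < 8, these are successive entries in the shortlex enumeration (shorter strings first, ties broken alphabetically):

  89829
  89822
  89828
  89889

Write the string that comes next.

89882

Treat 89889 as a base-3 numeral over the given alphabet and add one, carrying through any trailing 8's.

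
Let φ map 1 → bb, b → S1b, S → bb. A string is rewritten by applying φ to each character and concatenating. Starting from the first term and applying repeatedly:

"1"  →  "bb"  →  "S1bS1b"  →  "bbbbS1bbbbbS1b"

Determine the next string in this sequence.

S1bS1bS1bS1bbbbbS1bS1bS1bS1bS1bbbbbS1b

φ(bbbbS1bbbbbS1b) expands symbol-by-symbol to S1b S1b S1b S1b bb bb S1b S1b S1b S1b S1b bb bb S1b; joining the 14 pieces gives the next term.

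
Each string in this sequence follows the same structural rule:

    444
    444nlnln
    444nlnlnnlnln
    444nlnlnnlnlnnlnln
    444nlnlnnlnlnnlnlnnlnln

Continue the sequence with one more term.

444nlnlnnlnlnnlnlnnlnlnnlnln

Every step adds nlnln to the end: s(k+1) = s(k)·nlnln.
One more step from 444nlnlnnlnlnnlnlnnlnln gives the answer.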